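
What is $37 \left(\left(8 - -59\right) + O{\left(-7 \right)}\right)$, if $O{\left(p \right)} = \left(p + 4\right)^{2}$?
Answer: $2812$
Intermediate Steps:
$O{\left(p \right)} = \left(4 + p\right)^{2}$
$37 \left(\left(8 - -59\right) + O{\left(-7 \right)}\right) = 37 \left(\left(8 - -59\right) + \left(4 - 7\right)^{2}\right) = 37 \left(\left(8 + 59\right) + \left(-3\right)^{2}\right) = 37 \left(67 + 9\right) = 37 \cdot 76 = 2812$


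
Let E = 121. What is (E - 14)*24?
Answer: 2568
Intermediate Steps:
(E - 14)*24 = (121 - 14)*24 = 107*24 = 2568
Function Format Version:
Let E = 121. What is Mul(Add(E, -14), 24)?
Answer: 2568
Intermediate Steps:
Mul(Add(E, -14), 24) = Mul(Add(121, -14), 24) = Mul(107, 24) = 2568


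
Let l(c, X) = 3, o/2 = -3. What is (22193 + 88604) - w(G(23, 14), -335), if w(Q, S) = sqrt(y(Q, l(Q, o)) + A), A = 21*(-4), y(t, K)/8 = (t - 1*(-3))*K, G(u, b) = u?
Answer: 110797 - 6*sqrt(15) ≈ 1.1077e+5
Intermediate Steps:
o = -6 (o = 2*(-3) = -6)
y(t, K) = 8*K*(3 + t) (y(t, K) = 8*((t - 1*(-3))*K) = 8*((t + 3)*K) = 8*((3 + t)*K) = 8*(K*(3 + t)) = 8*K*(3 + t))
A = -84
w(Q, S) = sqrt(-12 + 24*Q) (w(Q, S) = sqrt(8*3*(3 + Q) - 84) = sqrt((72 + 24*Q) - 84) = sqrt(-12 + 24*Q))
(22193 + 88604) - w(G(23, 14), -335) = (22193 + 88604) - 2*sqrt(-3 + 6*23) = 110797 - 2*sqrt(-3 + 138) = 110797 - 2*sqrt(135) = 110797 - 2*3*sqrt(15) = 110797 - 6*sqrt(15)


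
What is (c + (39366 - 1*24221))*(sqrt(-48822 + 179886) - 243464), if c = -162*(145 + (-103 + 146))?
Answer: 3727677304 - 30622*sqrt(32766) ≈ 3.7221e+9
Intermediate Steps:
c = -30456 (c = -162*(145 + 43) = -162*188 = -30456)
(c + (39366 - 1*24221))*(sqrt(-48822 + 179886) - 243464) = (-30456 + (39366 - 1*24221))*(sqrt(-48822 + 179886) - 243464) = (-30456 + (39366 - 24221))*(sqrt(131064) - 243464) = (-30456 + 15145)*(2*sqrt(32766) - 243464) = -15311*(-243464 + 2*sqrt(32766)) = 3727677304 - 30622*sqrt(32766)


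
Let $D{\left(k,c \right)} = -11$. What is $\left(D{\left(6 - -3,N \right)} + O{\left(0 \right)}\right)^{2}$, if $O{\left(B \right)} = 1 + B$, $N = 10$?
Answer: $100$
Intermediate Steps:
$\left(D{\left(6 - -3,N \right)} + O{\left(0 \right)}\right)^{2} = \left(-11 + \left(1 + 0\right)\right)^{2} = \left(-11 + 1\right)^{2} = \left(-10\right)^{2} = 100$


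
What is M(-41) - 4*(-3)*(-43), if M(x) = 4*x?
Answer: -680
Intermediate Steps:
M(-41) - 4*(-3)*(-43) = 4*(-41) - 4*(-3)*(-43) = -164 - (-12)*(-43) = -164 - 1*516 = -164 - 516 = -680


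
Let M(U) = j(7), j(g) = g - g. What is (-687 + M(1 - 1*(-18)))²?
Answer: 471969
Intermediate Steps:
j(g) = 0
M(U) = 0
(-687 + M(1 - 1*(-18)))² = (-687 + 0)² = (-687)² = 471969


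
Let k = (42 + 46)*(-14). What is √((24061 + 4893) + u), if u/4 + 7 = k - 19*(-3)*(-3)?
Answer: √23314 ≈ 152.69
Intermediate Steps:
k = -1232 (k = 88*(-14) = -1232)
u = -5640 (u = -28 + 4*(-1232 - 19*(-3)*(-3)) = -28 + 4*(-1232 + 57*(-3)) = -28 + 4*(-1232 - 171) = -28 + 4*(-1403) = -28 - 5612 = -5640)
√((24061 + 4893) + u) = √((24061 + 4893) - 5640) = √(28954 - 5640) = √23314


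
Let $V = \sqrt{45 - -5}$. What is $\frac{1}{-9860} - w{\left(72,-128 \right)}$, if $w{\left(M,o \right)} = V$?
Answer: $- \frac{1}{9860} - 5 \sqrt{2} \approx -7.0712$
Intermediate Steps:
$V = 5 \sqrt{2}$ ($V = \sqrt{45 + 5} = \sqrt{50} = 5 \sqrt{2} \approx 7.0711$)
$w{\left(M,o \right)} = 5 \sqrt{2}$
$\frac{1}{-9860} - w{\left(72,-128 \right)} = \frac{1}{-9860} - 5 \sqrt{2} = - \frac{1}{9860} - 5 \sqrt{2}$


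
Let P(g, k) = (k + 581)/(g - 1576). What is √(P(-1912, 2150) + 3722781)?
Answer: √2830742512546/872 ≈ 1929.5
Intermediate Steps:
P(g, k) = (581 + k)/(-1576 + g)
√(P(-1912, 2150) + 3722781) = √((581 + 2150)/(-1576 - 1912) + 3722781) = √(2731/(-3488) + 3722781) = √(-1/3488*2731 + 3722781) = √(-2731/3488 + 3722781) = √(12985057397/3488) = √2830742512546/872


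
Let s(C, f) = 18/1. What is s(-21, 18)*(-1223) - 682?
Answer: -22696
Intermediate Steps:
s(C, f) = 18 (s(C, f) = 18*1 = 18)
s(-21, 18)*(-1223) - 682 = 18*(-1223) - 682 = -22014 - 682 = -22696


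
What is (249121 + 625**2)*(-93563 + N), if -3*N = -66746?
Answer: -136869178478/3 ≈ -4.5623e+10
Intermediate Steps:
N = 66746/3 (N = -1/3*(-66746) = 66746/3 ≈ 22249.)
(249121 + 625**2)*(-93563 + N) = (249121 + 625**2)*(-93563 + 66746/3) = (249121 + 390625)*(-213943/3) = 639746*(-213943/3) = -136869178478/3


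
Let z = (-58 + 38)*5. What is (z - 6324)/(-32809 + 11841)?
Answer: 803/2621 ≈ 0.30637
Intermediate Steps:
z = -100 (z = -20*5 = -100)
(z - 6324)/(-32809 + 11841) = (-100 - 6324)/(-32809 + 11841) = -6424/(-20968) = -6424*(-1/20968) = 803/2621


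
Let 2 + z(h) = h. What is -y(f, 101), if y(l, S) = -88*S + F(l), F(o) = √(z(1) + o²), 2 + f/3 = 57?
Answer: 8888 - 2*√6806 ≈ 8723.0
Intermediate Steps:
z(h) = -2 + h
f = 165 (f = -6 + 3*57 = -6 + 171 = 165)
F(o) = √(-1 + o²) (F(o) = √((-2 + 1) + o²) = √(-1 + o²))
y(l, S) = √(-1 + l²) - 88*S (y(l, S) = -88*S + √(-1 + l²) = √(-1 + l²) - 88*S)
-y(f, 101) = -(√(-1 + 165²) - 88*101) = -(√(-1 + 27225) - 8888) = -(√27224 - 8888) = -(2*√6806 - 8888) = -(-8888 + 2*√6806) = 8888 - 2*√6806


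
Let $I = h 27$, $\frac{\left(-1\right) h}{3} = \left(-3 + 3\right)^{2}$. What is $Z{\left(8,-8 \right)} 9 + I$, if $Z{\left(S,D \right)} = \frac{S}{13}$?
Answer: $\frac{72}{13} \approx 5.5385$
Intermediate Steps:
$h = 0$ ($h = - 3 \left(-3 + 3\right)^{2} = - 3 \cdot 0^{2} = \left(-3\right) 0 = 0$)
$Z{\left(S,D \right)} = \frac{S}{13}$ ($Z{\left(S,D \right)} = S \frac{1}{13} = \frac{S}{13}$)
$I = 0$ ($I = 0 \cdot 27 = 0$)
$Z{\left(8,-8 \right)} 9 + I = \frac{1}{13} \cdot 8 \cdot 9 + 0 = \frac{8}{13} \cdot 9 + 0 = \frac{72}{13} + 0 = \frac{72}{13}$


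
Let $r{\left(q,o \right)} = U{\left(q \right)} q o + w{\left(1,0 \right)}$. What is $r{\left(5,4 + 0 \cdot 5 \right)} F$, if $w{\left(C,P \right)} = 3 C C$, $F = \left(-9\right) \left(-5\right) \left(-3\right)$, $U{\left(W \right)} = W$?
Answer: $-13905$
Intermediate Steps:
$F = -135$ ($F = 45 \left(-3\right) = -135$)
$w{\left(C,P \right)} = 3 C^{2}$
$r{\left(q,o \right)} = 3 + o q^{2}$ ($r{\left(q,o \right)} = q q o + 3 \cdot 1^{2} = q^{2} o + 3 \cdot 1 = o q^{2} + 3 = 3 + o q^{2}$)
$r{\left(5,4 + 0 \cdot 5 \right)} F = \left(3 + \left(4 + 0 \cdot 5\right) 5^{2}\right) \left(-135\right) = \left(3 + \left(4 + 0\right) 25\right) \left(-135\right) = \left(3 + 4 \cdot 25\right) \left(-135\right) = \left(3 + 100\right) \left(-135\right) = 103 \left(-135\right) = -13905$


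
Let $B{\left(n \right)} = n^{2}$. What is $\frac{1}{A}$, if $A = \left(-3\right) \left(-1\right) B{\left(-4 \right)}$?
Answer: $\frac{1}{48} \approx 0.020833$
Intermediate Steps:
$A = 48$ ($A = \left(-3\right) \left(-1\right) \left(-4\right)^{2} = 3 \cdot 16 = 48$)
$\frac{1}{A} = \frac{1}{48}$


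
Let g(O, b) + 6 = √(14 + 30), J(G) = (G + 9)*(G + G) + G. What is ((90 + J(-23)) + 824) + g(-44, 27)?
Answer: 1529 + 2*√11 ≈ 1535.6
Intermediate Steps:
J(G) = G + 2*G*(9 + G) (J(G) = (9 + G)*(2*G) + G = 2*G*(9 + G) + G = G + 2*G*(9 + G))
g(O, b) = -6 + 2*√11 (g(O, b) = -6 + √(14 + 30) = -6 + √44 = -6 + 2*√11)
((90 + J(-23)) + 824) + g(-44, 27) = ((90 - 23*(19 + 2*(-23))) + 824) + (-6 + 2*√11) = ((90 - 23*(19 - 46)) + 824) + (-6 + 2*√11) = ((90 - 23*(-27)) + 824) + (-6 + 2*√11) = ((90 + 621) + 824) + (-6 + 2*√11) = (711 + 824) + (-6 + 2*√11) = 1535 + (-6 + 2*√11) = 1529 + 2*√11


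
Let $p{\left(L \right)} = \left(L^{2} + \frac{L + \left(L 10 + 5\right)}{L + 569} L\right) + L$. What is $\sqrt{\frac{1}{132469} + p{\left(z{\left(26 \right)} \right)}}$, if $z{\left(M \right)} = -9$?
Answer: $\frac{\sqrt{25283388289360810}}{18545660} \approx 8.5738$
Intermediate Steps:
$p{\left(L \right)} = L + L^{2} + \frac{L \left(5 + 11 L\right)}{569 + L}$ ($p{\left(L \right)} = \left(L^{2} + \frac{L + \left(10 L + 5\right)}{569 + L} L\right) + L = \left(L^{2} + \frac{L + \left(5 + 10 L\right)}{569 + L} L\right) + L = \left(L^{2} + \frac{5 + 11 L}{569 + L} L\right) + L = \left(L^{2} + \frac{L \left(5 + 11 L\right)}{569 + L}\right) + L = L + L^{2} + \frac{L \left(5 + 11 L\right)}{569 + L}$)
$\sqrt{\frac{1}{132469} + p{\left(z{\left(26 \right)} \right)}} = \sqrt{\frac{1}{132469} - \frac{9 \left(574 + \left(-9\right)^{2} + 581 \left(-9\right)\right)}{569 - 9}} = \sqrt{\frac{1}{132469} - \frac{9 \left(574 + 81 - 5229\right)}{560}} = \sqrt{\frac{1}{132469} - \frac{9}{560} \left(-4574\right)} = \sqrt{\frac{1}{132469} + \frac{20583}{280}} = \sqrt{\frac{2726609707}{37091320}} = \frac{\sqrt{25283388289360810}}{18545660}$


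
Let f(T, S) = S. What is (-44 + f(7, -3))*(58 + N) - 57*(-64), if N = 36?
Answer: -770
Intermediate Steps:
(-44 + f(7, -3))*(58 + N) - 57*(-64) = (-44 - 3)*(58 + 36) - 57*(-64) = -47*94 + 3648 = -4418 + 3648 = -770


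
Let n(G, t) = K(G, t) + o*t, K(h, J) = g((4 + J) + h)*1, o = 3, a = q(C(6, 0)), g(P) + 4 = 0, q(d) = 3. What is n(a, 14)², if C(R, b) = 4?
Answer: 1444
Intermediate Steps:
g(P) = -4 (g(P) = -4 + 0 = -4)
a = 3
K(h, J) = -4 (K(h, J) = -4*1 = -4)
n(G, t) = -4 + 3*t
n(a, 14)² = (-4 + 3*14)² = (-4 + 42)² = 38² = 1444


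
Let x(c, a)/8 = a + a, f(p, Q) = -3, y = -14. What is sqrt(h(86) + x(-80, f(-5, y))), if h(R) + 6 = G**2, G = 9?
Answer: 3*sqrt(3) ≈ 5.1962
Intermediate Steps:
x(c, a) = 16*a (x(c, a) = 8*(a + a) = 8*(2*a) = 16*a)
h(R) = 75 (h(R) = -6 + 9**2 = -6 + 81 = 75)
sqrt(h(86) + x(-80, f(-5, y))) = sqrt(75 + 16*(-3)) = sqrt(75 - 48) = sqrt(27) = 3*sqrt(3)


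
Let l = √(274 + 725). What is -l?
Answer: -3*√111 ≈ -31.607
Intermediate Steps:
l = 3*√111 (l = √999 = 3*√111 ≈ 31.607)
-l = -3*√111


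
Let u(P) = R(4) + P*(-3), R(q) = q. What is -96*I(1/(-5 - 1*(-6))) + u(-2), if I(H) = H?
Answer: -86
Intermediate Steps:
u(P) = 4 - 3*P (u(P) = 4 + P*(-3) = 4 - 3*P)
-96*I(1/(-5 - 1*(-6))) + u(-2) = -96/(-5 - 1*(-6)) + (4 - 3*(-2)) = -96/(-5 + 6) + (4 + 6) = -96/1 + 10 = -96*1 + 10 = -96 + 10 = -86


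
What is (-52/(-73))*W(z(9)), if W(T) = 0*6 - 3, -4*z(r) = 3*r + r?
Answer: -156/73 ≈ -2.1370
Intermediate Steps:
z(r) = -r (z(r) = -(3*r + r)/4 = -r)
W(T) = -3 (W(T) = 0 - 3 = -3)
(-52/(-73))*W(z(9)) = -52/(-73)*(-3) = -52*(-1/73)*(-3) = (52/73)*(-3) = -156/73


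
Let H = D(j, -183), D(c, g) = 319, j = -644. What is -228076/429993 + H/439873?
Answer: -100187306581/189142310889 ≈ -0.52969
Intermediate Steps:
H = 319
-228076/429993 + H/439873 = -228076/429993 + 319/439873 = -100187306581/189142310889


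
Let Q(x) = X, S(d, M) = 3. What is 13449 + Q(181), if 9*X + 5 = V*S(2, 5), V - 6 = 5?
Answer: 121069/9 ≈ 13452.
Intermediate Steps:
V = 11 (V = 6 + 5 = 11)
X = 28/9 (X = -5/9 + (11*3)/9 = -5/9 + (⅑)*33 = -5/9 + 11/3 = 28/9 ≈ 3.1111)
Q(x) = 28/9
13449 + Q(181) = 13449 + 28/9 = 121069/9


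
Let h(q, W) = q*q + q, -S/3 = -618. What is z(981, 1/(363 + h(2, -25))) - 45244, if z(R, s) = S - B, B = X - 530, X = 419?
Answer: -43279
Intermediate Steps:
B = -111 (B = 419 - 530 = -111)
S = 1854 (S = -3*(-618) = 1854)
h(q, W) = q + q² (h(q, W) = q² + q = q + q²)
z(R, s) = 1965 (z(R, s) = 1854 - 1*(-111) = 1854 + 111 = 1965)
z(981, 1/(363 + h(2, -25))) - 45244 = 1965 - 45244 = -43279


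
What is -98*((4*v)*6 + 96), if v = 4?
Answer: -18816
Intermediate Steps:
-98*((4*v)*6 + 96) = -98*((4*4)*6 + 96) = -98*(16*6 + 96) = -98*(96 + 96) = -98*192 = -18816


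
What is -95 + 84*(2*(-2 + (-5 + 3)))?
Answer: -767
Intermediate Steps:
-95 + 84*(2*(-2 + (-5 + 3))) = -95 + 84*(2*(-2 - 2)) = -95 + 84*(2*(-4)) = -95 + 84*(-8) = -95 - 672 = -767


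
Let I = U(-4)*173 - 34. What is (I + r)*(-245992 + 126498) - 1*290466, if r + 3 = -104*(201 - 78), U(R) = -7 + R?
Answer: 1760095142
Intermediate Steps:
I = -1937 (I = (-7 - 4)*173 - 34 = -11*173 - 34 = -1903 - 34 = -1937)
r = -12795 (r = -3 - 104*(201 - 78) = -3 - 104*123 = -3 - 12792 = -12795)
(I + r)*(-245992 + 126498) - 1*290466 = (-1937 - 12795)*(-245992 + 126498) - 1*290466 = -14732*(-119494) - 290466 = 1760385608 - 290466 = 1760095142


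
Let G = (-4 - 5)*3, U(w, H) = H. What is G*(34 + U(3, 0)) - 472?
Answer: -1390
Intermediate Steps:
G = -27 (G = -9*3 = -27)
G*(34 + U(3, 0)) - 472 = -27*(34 + 0) - 472 = -27*34 - 472 = -918 - 472 = -1390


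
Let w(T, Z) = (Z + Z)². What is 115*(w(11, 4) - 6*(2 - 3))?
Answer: 8050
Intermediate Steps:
w(T, Z) = 4*Z² (w(T, Z) = (2*Z)² = 4*Z²)
115*(w(11, 4) - 6*(2 - 3)) = 115*(4*4² - 6*(2 - 3)) = 115*(4*16 - 6*(-1)) = 115*(64 + 6) = 115*70 = 8050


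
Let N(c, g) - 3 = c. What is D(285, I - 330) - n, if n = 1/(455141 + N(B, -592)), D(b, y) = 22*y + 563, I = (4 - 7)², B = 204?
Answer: -2959306653/455348 ≈ -6499.0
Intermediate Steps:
N(c, g) = 3 + c
I = 9 (I = (-3)² = 9)
D(b, y) = 563 + 22*y
n = 1/455348 (n = 1/(455141 + (3 + 204)) = 1/(455141 + 207) = 1/455348 ≈ 2.1961e-6)
D(285, I - 330) - n = (563 + 22*(9 - 330)) - 1*1/455348 = (563 + 22*(-321)) - 1/455348 = (563 - 7062) - 1/455348 = -6499 - 1/455348 = -2959306653/455348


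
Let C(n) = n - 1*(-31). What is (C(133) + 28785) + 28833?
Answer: 57782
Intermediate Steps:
C(n) = 31 + n (C(n) = n + 31 = 31 + n)
(C(133) + 28785) + 28833 = ((31 + 133) + 28785) + 28833 = (164 + 28785) + 28833 = 28949 + 28833 = 57782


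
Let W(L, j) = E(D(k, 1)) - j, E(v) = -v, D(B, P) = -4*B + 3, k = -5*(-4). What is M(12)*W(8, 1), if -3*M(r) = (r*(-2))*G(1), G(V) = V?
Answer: 608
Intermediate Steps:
k = 20
D(B, P) = 3 - 4*B
W(L, j) = 77 - j (W(L, j) = -(3 - 4*20) - j = -(3 - 80) - j = -1*(-77) - j = 77 - j)
M(r) = 2*r/3 (M(r) = -r*(-2)/3 = -(-2*r)/3 = -(-2)*r/3 = 2*r/3)
M(12)*W(8, 1) = ((2/3)*12)*(77 - 1*1) = 8*(77 - 1) = 8*76 = 608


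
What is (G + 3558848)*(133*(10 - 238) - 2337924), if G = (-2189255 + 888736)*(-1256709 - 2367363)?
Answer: -11161974495804437568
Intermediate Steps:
G = 4713174493368 (G = -1300519*(-3624072) = 4713174493368)
(G + 3558848)*(133*(10 - 238) - 2337924) = (4713174493368 + 3558848)*(133*(10 - 238) - 2337924) = 4713178052216*(133*(-228) - 2337924) = 4713178052216*(-30324 - 2337924) = 4713178052216*(-2368248) = -11161974495804437568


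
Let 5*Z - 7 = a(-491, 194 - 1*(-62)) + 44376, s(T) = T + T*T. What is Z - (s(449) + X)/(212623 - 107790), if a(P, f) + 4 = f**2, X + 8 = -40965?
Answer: 2304382762/104833 ≈ 21981.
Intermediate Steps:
X = -40973 (X = -8 - 40965 = -40973)
s(T) = T + T**2
a(P, f) = -4 + f**2
Z = 21983 (Z = 7/5 + ((-4 + (194 - 1*(-62))**2) + 44376)/5 = 7/5 + ((-4 + (194 + 62)**2) + 44376)/5 = 7/5 + ((-4 + 256**2) + 44376)/5 = 7/5 + ((-4 + 65536) + 44376)/5 = 7/5 + (65532 + 44376)/5 = 7/5 + (1/5)*109908 = 7/5 + 109908/5 = 21983)
Z - (s(449) + X)/(212623 - 107790) = 21983 - (449*(1 + 449) - 40973)/(212623 - 107790) = 21983 - (449*450 - 40973)/104833 = 21983 - (202050 - 40973)/104833 = 21983 - 161077/104833 = 2304382762/104833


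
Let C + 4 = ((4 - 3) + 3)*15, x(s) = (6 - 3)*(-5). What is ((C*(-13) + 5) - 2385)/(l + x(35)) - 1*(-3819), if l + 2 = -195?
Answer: 203184/53 ≈ 3833.7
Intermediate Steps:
l = -197 (l = -2 - 195 = -197)
x(s) = -15 (x(s) = 3*(-5) = -15)
C = 56 (C = -4 + ((4 - 3) + 3)*15 = -4 + (1 + 3)*15 = -4 + 4*15 = -4 + 60 = 56)
((C*(-13) + 5) - 2385)/(l + x(35)) - 1*(-3819) = ((56*(-13) + 5) - 2385)/(-197 - 15) - 1*(-3819) = ((-728 + 5) - 2385)/(-212) + 3819 = (-723 - 2385)*(-1/212) + 3819 = -3108*(-1/212) + 3819 = 777/53 + 3819 = 203184/53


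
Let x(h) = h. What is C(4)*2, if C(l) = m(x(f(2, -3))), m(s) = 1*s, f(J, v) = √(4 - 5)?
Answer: 2*I ≈ 2.0*I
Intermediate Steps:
f(J, v) = I (f(J, v) = √(-1) = I)
m(s) = s
C(l) = I
C(4)*2 = I*2 = 2*I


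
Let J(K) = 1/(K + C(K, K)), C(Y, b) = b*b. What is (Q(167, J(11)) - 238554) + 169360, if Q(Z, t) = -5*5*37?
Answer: -70119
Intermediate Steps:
C(Y, b) = b²
J(K) = 1/(K + K²)
Q(Z, t) = -925 (Q(Z, t) = -25*37 = -925)
(Q(167, J(11)) - 238554) + 169360 = (-925 - 238554) + 169360 = -239479 + 169360 = -70119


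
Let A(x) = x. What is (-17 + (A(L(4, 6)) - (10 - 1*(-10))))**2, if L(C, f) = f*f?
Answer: 1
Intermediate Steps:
L(C, f) = f**2
(-17 + (A(L(4, 6)) - (10 - 1*(-10))))**2 = (-17 + (6**2 - (10 - 1*(-10))))**2 = (-17 + (36 - (10 + 10)))**2 = (-17 + (36 - 1*20))**2 = (-17 + (36 - 20))**2 = (-17 + 16)**2 = (-1)**2 = 1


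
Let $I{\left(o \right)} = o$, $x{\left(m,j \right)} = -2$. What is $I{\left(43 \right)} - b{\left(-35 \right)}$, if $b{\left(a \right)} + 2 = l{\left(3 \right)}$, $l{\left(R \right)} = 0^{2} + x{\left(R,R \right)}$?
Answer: $47$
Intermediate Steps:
$l{\left(R \right)} = -2$ ($l{\left(R \right)} = 0^{2} - 2 = 0 - 2 = -2$)
$b{\left(a \right)} = -4$ ($b{\left(a \right)} = -2 - 2 = -4$)
$I{\left(43 \right)} - b{\left(-35 \right)} = 43 - -4 = 43 + 4 = 47$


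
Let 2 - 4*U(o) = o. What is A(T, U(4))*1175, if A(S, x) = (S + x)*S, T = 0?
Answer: 0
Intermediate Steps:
U(o) = ½ - o/4
A(S, x) = S*(S + x)
A(T, U(4))*1175 = (0*(0 + (½ - ¼*4)))*1175 = (0*(0 + (½ - 1)))*1175 = (0*(0 - ½))*1175 = (0*(-½))*1175 = 0*1175 = 0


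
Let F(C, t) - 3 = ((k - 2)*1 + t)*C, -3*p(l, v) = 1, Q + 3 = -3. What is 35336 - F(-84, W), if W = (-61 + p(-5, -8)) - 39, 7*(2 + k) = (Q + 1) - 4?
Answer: 26461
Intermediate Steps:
Q = -6 (Q = -3 - 3 = -6)
p(l, v) = -1/3 (p(l, v) = -1/3*1 = -1/3)
k = -23/7 (k = -2 + ((-6 + 1) - 4)/7 = -2 + (-5 - 4)/7 = -2 + (1/7)*(-9) = -2 - 9/7 = -23/7 ≈ -3.2857)
W = -301/3 (W = (-61 - 1/3) - 39 = -184/3 - 39 = -301/3 ≈ -100.33)
F(C, t) = 3 + C*(-37/7 + t) (F(C, t) = 3 + ((-23/7 - 2)*1 + t)*C = 3 + (-37/7*1 + t)*C = 3 + (-37/7 + t)*C = 3 + C*(-37/7 + t))
35336 - F(-84, W) = 35336 - (3 - 37/7*(-84) - 84*(-301/3)) = 35336 - (3 + 444 + 8428) = 35336 - 1*8875 = 35336 - 8875 = 26461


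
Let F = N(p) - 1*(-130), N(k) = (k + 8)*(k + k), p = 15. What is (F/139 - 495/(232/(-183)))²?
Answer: 163368148218025/1039933504 ≈ 1.5709e+5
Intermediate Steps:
N(k) = 2*k*(8 + k) (N(k) = (8 + k)*(2*k) = 2*k*(8 + k))
F = 820 (F = 2*15*(8 + 15) - 1*(-130) = 2*15*23 + 130 = 690 + 130 = 820)
(F/139 - 495/(232/(-183)))² = (820/139 - 495/(232/(-183)))² = (820*(1/139) - 495/(232*(-1/183)))² = (820/139 - 495/(-232/183))² = (820/139 - 495*(-183/232))² = (820/139 + 90585/232)² = (12781555/32248)² = 163368148218025/1039933504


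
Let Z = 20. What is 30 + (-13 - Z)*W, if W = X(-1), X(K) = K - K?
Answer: 30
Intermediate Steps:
X(K) = 0
W = 0
30 + (-13 - Z)*W = 30 + (-13 - 1*20)*0 = 30 + (-13 - 20)*0 = 30 - 33*0 = 30 + 0 = 30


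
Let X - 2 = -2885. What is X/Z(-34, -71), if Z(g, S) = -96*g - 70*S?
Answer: -2883/8234 ≈ -0.35013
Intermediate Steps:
X = -2883 (X = 2 - 2885 = -2883)
X/Z(-34, -71) = -2883/(-96*(-34) - 70*(-71)) = -2883/(3264 + 4970) = -2883/8234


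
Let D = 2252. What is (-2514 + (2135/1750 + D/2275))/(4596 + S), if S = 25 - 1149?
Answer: -2285729/3159520 ≈ -0.72344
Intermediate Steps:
S = -1124
(-2514 + (2135/1750 + D/2275))/(4596 + S) = (-2514 + (2135/1750 + 2252/2275))/(4596 - 1124) = (-2514 + (2135*(1/1750) + 2252*(1/2275)))/3472 = (-2514 + (61/50 + 2252/2275))*(1/3472) = (-2514 + 2011/910)*(1/3472) = -2285729/910*1/3472 = -2285729/3159520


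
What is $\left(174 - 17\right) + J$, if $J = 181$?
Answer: $338$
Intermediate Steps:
$\left(174 - 17\right) + J = \left(174 - 17\right) + 181 = 157 + 181 = 338$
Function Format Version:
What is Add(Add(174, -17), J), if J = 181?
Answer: 338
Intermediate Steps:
Add(Add(174, -17), J) = Add(Add(174, -17), 181) = Add(157, 181) = 338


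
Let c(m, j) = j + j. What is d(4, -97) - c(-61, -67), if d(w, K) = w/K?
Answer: 12994/97 ≈ 133.96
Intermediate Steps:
c(m, j) = 2*j
d(4, -97) - c(-61, -67) = 4/(-97) - 2*(-67) = 4*(-1/97) - 1*(-134) = -4/97 + 134 = 12994/97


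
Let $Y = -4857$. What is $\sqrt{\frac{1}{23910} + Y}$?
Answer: $\frac{i \sqrt{2776689077790}}{23910} \approx 69.692 i$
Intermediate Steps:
$\sqrt{\frac{1}{23910} + Y} = \sqrt{\frac{1}{23910} - 4857} = \sqrt{- \frac{116130869}{23910}} = \frac{i \sqrt{2776689077790}}{23910}$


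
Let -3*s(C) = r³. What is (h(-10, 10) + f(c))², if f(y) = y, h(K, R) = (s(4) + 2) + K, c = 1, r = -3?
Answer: 4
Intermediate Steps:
s(C) = 9 (s(C) = -⅓*(-3)³ = -⅓*(-27) = 9)
h(K, R) = 11 + K (h(K, R) = (9 + 2) + K = 11 + K)
(h(-10, 10) + f(c))² = ((11 - 10) + 1)² = (1 + 1)² = 2² = 4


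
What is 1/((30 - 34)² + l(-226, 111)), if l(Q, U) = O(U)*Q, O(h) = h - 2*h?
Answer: 1/25102 ≈ 3.9837e-5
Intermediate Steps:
O(h) = -h
l(Q, U) = -Q*U (l(Q, U) = (-U)*Q = -Q*U)
1/((30 - 34)² + l(-226, 111)) = 1/((30 - 34)² - 1*(-226)*111) = 1/((-4)² + 25086) = 1/(16 + 25086) = 1/25102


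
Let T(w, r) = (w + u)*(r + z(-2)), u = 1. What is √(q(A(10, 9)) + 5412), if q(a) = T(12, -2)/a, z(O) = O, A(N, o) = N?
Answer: √135170/5 ≈ 73.531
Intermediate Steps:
T(w, r) = (1 + w)*(-2 + r) (T(w, r) = (w + 1)*(r - 2) = (1 + w)*(-2 + r))
q(a) = -52/a (q(a) = (-2 - 2 - 2*12 - 2*12)/a = (-2 - 2 - 24 - 24)/a = -52/a)
√(q(A(10, 9)) + 5412) = √(-52/10 + 5412) = √(-52*⅒ + 5412) = √(-26/5 + 5412) = √(27034/5) = √135170/5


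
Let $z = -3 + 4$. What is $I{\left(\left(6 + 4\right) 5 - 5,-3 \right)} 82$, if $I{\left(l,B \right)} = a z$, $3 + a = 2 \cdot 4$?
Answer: $410$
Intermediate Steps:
$z = 1$
$a = 5$ ($a = -3 + 2 \cdot 4 = -3 + 8 = 5$)
$I{\left(l,B \right)} = 5$ ($I{\left(l,B \right)} = 5 \cdot 1 = 5$)
$I{\left(\left(6 + 4\right) 5 - 5,-3 \right)} 82 = 5 \cdot 82 = 410$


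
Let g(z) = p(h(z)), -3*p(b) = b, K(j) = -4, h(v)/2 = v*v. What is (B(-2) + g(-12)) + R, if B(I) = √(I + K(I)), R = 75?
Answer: -21 + I*√6 ≈ -21.0 + 2.4495*I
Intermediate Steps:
h(v) = 2*v² (h(v) = 2*(v*v) = 2*v²)
p(b) = -b/3
g(z) = -2*z²/3
B(I) = √(-4 + I) (B(I) = √(I - 4) = √(-4 + I))
(B(-2) + g(-12)) + R = (√(-4 - 2) - ⅔*(-12)²) + 75 = (√(-6) - ⅔*144) + 75 = (I*√6 - 96) + 75 = (-96 + I*√6) + 75 = -21 + I*√6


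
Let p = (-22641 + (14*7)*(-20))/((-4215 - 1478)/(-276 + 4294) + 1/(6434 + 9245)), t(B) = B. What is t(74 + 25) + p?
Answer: 1558655655793/89256529 ≈ 17463.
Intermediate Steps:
p = 1549819259422/89256529 (p = (-22641 + 98*(-20))/(-5693/4018 + 1/15679) = (-22641 - 1960)/(-5693*1/4018 + 1/15679) = -24601/(-5693/4018 + 1/15679) = -24601/(-89256529/62998222) = -24601*(-62998222/89256529) = 1549819259422/89256529 ≈ 17364.)
t(74 + 25) + p = (74 + 25) + 1549819259422/89256529 = 99 + 1549819259422/89256529 = 1558655655793/89256529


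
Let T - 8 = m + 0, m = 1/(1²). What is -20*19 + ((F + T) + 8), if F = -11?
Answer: -374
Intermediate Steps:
m = 1 (m = 1/1 = 1)
T = 9 (T = 8 + (1 + 0) = 8 + 1 = 9)
-20*19 + ((F + T) + 8) = -20*19 + ((-11 + 9) + 8) = -380 + (-2 + 8) = -380 + 6 = -374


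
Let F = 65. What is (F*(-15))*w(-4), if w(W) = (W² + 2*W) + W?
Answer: -3900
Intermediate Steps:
w(W) = W² + 3*W
(F*(-15))*w(-4) = (65*(-15))*(-4*(3 - 4)) = -(-3900)*(-1) = -975*4 = -3900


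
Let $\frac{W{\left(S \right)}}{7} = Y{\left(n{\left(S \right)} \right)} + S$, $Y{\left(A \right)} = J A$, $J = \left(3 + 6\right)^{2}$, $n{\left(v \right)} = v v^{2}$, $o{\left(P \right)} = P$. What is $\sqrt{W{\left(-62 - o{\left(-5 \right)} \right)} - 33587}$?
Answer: $i \sqrt{105038417} \approx 10249.0 i$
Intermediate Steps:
$n{\left(v \right)} = v^{3}$
$J = 81$ ($J = 9^{2} = 81$)
$Y{\left(A \right)} = 81 A$
$W{\left(S \right)} = 7 S + 567 S^{3}$ ($W{\left(S \right)} = 7 \left(81 S^{3} + S\right) = 7 \left(S + 81 S^{3}\right) = 7 S + 567 S^{3}$)
$\sqrt{W{\left(-62 - o{\left(-5 \right)} \right)} - 33587} = \sqrt{\left(7 \left(-62 - -5\right) + 567 \left(-62 - -5\right)^{3}\right) - 33587} = \sqrt{\left(7 \left(-62 + 5\right) + 567 \left(-62 + 5\right)^{3}\right) - 33587} = \sqrt{\left(7 \left(-57\right) + 567 \left(-57\right)^{3}\right) - 33587} = \sqrt{\left(-399 + 567 \left(-185193\right)\right) - 33587} = \sqrt{\left(-399 - 105004431\right) - 33587} = \sqrt{-105004830 - 33587} = \sqrt{-105038417} = i \sqrt{105038417}$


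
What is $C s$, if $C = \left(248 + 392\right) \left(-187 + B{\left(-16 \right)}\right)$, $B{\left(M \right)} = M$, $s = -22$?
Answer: $2858240$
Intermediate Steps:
$C = -129920$ ($C = \left(248 + 392\right) \left(-187 - 16\right) = 640 \left(-203\right) = -129920$)
$C s = \left(-129920\right) \left(-22\right) = 2858240$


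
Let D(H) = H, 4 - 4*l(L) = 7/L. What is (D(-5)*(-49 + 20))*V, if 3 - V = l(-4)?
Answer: 3625/16 ≈ 226.56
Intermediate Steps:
l(L) = 1 - 7/(4*L)
V = 25/16 (V = 3 - (-7/4 - 4)/(-4) = 3 - (-1)*(-23)/(4*4) = 3 - 1*23/16 = 3 - 23/16 = 25/16 ≈ 1.5625)
(D(-5)*(-49 + 20))*V = -5*(-49 + 20)*(25/16) = -5*(-29)*(25/16) = 145*(25/16) = 3625/16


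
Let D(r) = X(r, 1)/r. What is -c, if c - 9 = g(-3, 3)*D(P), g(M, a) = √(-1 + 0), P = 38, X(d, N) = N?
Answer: -9 - I/38 ≈ -9.0 - 0.026316*I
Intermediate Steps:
D(r) = 1/r
g(M, a) = I (g(M, a) = √(-1) = I)
c = 9 + I/38 ≈ 9.0 + 0.026316*I
-c = -(9 + I/38) = -9 - I/38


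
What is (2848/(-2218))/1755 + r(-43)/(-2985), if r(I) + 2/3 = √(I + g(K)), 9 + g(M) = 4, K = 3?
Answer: -196874/387312705 - 4*I*√3/2985 ≈ -0.00050831 - 0.002321*I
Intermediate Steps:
g(M) = -5 (g(M) = -9 + 4 = -5)
r(I) = -⅔ + √(-5 + I) (r(I) = -⅔ + √(I - 5) = -⅔ + √(-5 + I))
(2848/(-2218))/1755 + r(-43)/(-2985) = (2848/(-2218))/1755 + (-⅔ + √(-5 - 43))/(-2985) = (2848*(-1/2218))*(1/1755) + (-⅔ + √(-48))*(-1/2985) = -1424/1109*1/1755 + (-⅔ + 4*I*√3)*(-1/2985) = -1424/1946295 + (2/8955 - 4*I*√3/2985) = -196874/387312705 - 4*I*√3/2985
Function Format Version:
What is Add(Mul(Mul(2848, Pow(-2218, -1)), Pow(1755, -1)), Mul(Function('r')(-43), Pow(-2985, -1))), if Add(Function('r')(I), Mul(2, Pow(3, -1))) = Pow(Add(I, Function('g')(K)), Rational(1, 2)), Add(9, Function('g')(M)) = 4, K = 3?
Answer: Add(Rational(-196874, 387312705), Mul(Rational(-4, 2985), I, Pow(3, Rational(1, 2)))) ≈ Add(-0.00050831, Mul(-0.0023210, I))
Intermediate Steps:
Function('g')(M) = -5 (Function('g')(M) = Add(-9, 4) = -5)
Function('r')(I) = Add(Rational(-2, 3), Pow(Add(-5, I), Rational(1, 2))) (Function('r')(I) = Add(Rational(-2, 3), Pow(Add(I, -5), Rational(1, 2))) = Add(Rational(-2, 3), Pow(Add(-5, I), Rational(1, 2))))
Add(Mul(Mul(2848, Pow(-2218, -1)), Pow(1755, -1)), Mul(Function('r')(-43), Pow(-2985, -1))) = Add(Mul(Mul(2848, Pow(-2218, -1)), Pow(1755, -1)), Mul(Add(Rational(-2, 3), Pow(Add(-5, -43), Rational(1, 2))), Pow(-2985, -1))) = Add(Mul(Mul(2848, Rational(-1, 2218)), Rational(1, 1755)), Mul(Add(Rational(-2, 3), Pow(-48, Rational(1, 2))), Rational(-1, 2985))) = Add(Mul(Rational(-1424, 1109), Rational(1, 1755)), Mul(Add(Rational(-2, 3), Mul(4, I, Pow(3, Rational(1, 2)))), Rational(-1, 2985))) = Add(Rational(-1424, 1946295), Add(Rational(2, 8955), Mul(Rational(-4, 2985), I, Pow(3, Rational(1, 2))))) = Add(Rational(-196874, 387312705), Mul(Rational(-4, 2985), I, Pow(3, Rational(1, 2))))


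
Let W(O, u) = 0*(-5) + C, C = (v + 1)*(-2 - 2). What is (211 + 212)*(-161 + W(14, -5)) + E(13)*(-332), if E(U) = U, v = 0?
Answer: -74111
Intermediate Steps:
C = -4 (C = (0 + 1)*(-2 - 2) = 1*(-4) = -4)
W(O, u) = -4 (W(O, u) = 0*(-5) - 4 = 0 - 4 = -4)
(211 + 212)*(-161 + W(14, -5)) + E(13)*(-332) = (211 + 212)*(-161 - 4) + 13*(-332) = 423*(-165) - 4316 = -69795 - 4316 = -74111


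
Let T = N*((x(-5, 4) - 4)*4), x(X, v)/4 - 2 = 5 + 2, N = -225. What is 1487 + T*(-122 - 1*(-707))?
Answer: -16846513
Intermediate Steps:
x(X, v) = 36 (x(X, v) = 8 + 4*(5 + 2) = 8 + 4*7 = 8 + 28 = 36)
T = -28800 (T = -225*(36 - 4)*4 = -7200*4 = -225*128 = -28800)
1487 + T*(-122 - 1*(-707)) = 1487 - 28800*(-122 - 1*(-707)) = 1487 - 28800*(-122 + 707) = 1487 - 28800*585 = 1487 - 16848000 = -16846513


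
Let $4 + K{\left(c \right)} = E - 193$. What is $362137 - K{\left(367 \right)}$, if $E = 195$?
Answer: $362139$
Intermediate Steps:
$K{\left(c \right)} = -2$ ($K{\left(c \right)} = -4 + \left(195 - 193\right) = -4 + 2 = -2$)
$362137 - K{\left(367 \right)} = 362137 - -2 = 362137 + 2 = 362139$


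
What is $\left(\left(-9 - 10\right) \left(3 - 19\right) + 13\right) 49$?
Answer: $15533$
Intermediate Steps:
$\left(\left(-9 - 10\right) \left(3 - 19\right) + 13\right) 49 = \left(\left(-19\right) \left(-16\right) + 13\right) 49 = \left(304 + 13\right) 49 = 317 \cdot 49 = 15533$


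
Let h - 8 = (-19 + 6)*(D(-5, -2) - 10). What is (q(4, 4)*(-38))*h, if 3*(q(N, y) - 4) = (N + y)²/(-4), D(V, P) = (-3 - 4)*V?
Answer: -48184/3 ≈ -16061.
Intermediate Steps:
D(V, P) = -7*V
q(N, y) = 4 - (N + y)²/12 (q(N, y) = 4 + ((N + y)²/(-4))/3 = 4 + ((N + y)²*(-¼))/3 = 4 + (-(N + y)²/4)/3 = 4 - (N + y)²/12)
h = -317 (h = 8 + (-19 + 6)*(-7*(-5) - 10) = 8 - 13*(35 - 10) = 8 - 13*25 = 8 - 325 = -317)
(q(4, 4)*(-38))*h = ((4 - (4 + 4)²/12)*(-38))*(-317) = ((4 - 1/12*8²)*(-38))*(-317) = ((4 - 1/12*64)*(-38))*(-317) = ((4 - 16/3)*(-38))*(-317) = -4/3*(-38)*(-317) = (152/3)*(-317) = -48184/3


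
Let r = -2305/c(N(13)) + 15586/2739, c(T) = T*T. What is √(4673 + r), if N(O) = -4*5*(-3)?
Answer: √14038119218255/54780 ≈ 68.396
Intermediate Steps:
N(O) = 60 (N(O) = -20*(-3) = 60)
c(T) = T²
r = 3319747/657360 (r = -2305/(60²) + 15586/2739 = -2305/3600 + 15586*(1/2739) = -2305*1/3600 + 15586/2739 = -461/720 + 15586/2739 = 3319747/657360 ≈ 5.0501)
√(4673 + r) = √(4673 + 3319747/657360) = √(3075163027/657360) = √14038119218255/54780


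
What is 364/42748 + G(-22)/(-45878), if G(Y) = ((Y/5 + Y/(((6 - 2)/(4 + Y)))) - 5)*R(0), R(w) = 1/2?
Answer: 1320043/175106495 ≈ 0.0075385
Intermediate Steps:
R(w) = ½ (R(w) = 1*(½) = ½)
G(Y) = -5/2 + Y/10 + Y*(1 + Y/4)/2 (G(Y) = ((Y/5 + Y/(((6 - 2)/(4 + Y)))) - 5)*(½) = ((Y*(⅕) + Y/((4/(4 + Y)))) - 5)*(½) = ((Y/5 + Y*(1 + Y/4)) - 5)*(½) = (-5 + Y/5 + Y*(1 + Y/4))*(½) = -5/2 + Y/10 + Y*(1 + Y/4)/2)
364/42748 + G(-22)/(-45878) = 364/42748 + (-5/2 + (⅛)*(-22)² + (⅗)*(-22))/(-45878) = 364*(1/42748) + (-5/2 + (⅛)*484 - 66/5)*(-1/45878) = 91/10687 + (-5/2 + 121/2 - 66/5)*(-1/45878) = 91/10687 + (224/5)*(-1/45878) = 91/10687 - 16/16385 = 1320043/175106495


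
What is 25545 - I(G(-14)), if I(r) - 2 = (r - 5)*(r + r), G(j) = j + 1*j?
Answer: 23695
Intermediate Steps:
G(j) = 2*j (G(j) = j + j = 2*j)
I(r) = 2 + 2*r*(-5 + r) (I(r) = 2 + (r - 5)*(r + r) = 2 + (-5 + r)*(2*r) = 2 + 2*r*(-5 + r))
25545 - I(G(-14)) = 25545 - (2 - 20*(-14) + 2*(2*(-14))²) = 25545 - (2 - 10*(-28) + 2*(-28)²) = 25545 - (2 + 280 + 2*784) = 25545 - (2 + 280 + 1568) = 25545 - 1*1850 = 25545 - 1850 = 23695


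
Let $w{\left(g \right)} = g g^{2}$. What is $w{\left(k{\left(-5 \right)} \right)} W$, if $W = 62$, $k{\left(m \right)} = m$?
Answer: $-7750$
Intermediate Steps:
$w{\left(g \right)} = g^{3}$
$w{\left(k{\left(-5 \right)} \right)} W = \left(-5\right)^{3} \cdot 62 = \left(-125\right) 62 = -7750$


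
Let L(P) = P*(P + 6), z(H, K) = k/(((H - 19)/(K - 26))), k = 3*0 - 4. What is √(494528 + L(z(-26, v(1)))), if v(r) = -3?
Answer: 2*√250350334/45 ≈ 703.22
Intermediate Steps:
k = -4 (k = 0 - 4 = -4)
z(H, K) = -4*(-26 + K)/(-19 + H) (z(H, K) = -4*(K - 26)/(H - 19) = -4*(-26 + K)/(-19 + H))
L(P) = P*(6 + P)
√(494528 + L(z(-26, v(1)))) = √(494528 + (4*(26 - 1*(-3))/(-19 - 26))*(6 + 4*(26 - 1*(-3))/(-19 - 26))) = √(494528 + (4*(26 + 3)/(-45))*(6 + 4*(26 + 3)/(-45))) = √(494528 + (4*(-1/45)*29)*(6 + 4*(-1/45)*29)) = √(494528 - 116*(6 - 116/45)/45) = √(494528 - 116/45*154/45) = √(494528 - 17864/2025) = √(1001401336/2025) = 2*√250350334/45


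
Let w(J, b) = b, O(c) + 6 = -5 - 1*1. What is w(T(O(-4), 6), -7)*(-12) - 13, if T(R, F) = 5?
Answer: 71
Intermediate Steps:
O(c) = -12 (O(c) = -6 + (-5 - 1*1) = -6 + (-5 - 1) = -6 - 6 = -12)
w(T(O(-4), 6), -7)*(-12) - 13 = -7*(-12) - 13 = 84 - 13 = 71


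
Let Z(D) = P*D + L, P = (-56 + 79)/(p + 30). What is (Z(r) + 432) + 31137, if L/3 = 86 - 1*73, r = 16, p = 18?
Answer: 94847/3 ≈ 31616.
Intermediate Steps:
P = 23/48 (P = (-56 + 79)/(18 + 30) = 23/48 ≈ 0.47917)
L = 39 (L = 3*(86 - 1*73) = 3*(86 - 73) = 3*13 = 39)
Z(D) = 39 + 23*D/48 (Z(D) = 23*D/48 + 39 = 39 + 23*D/48)
(Z(r) + 432) + 31137 = ((39 + (23/48)*16) + 432) + 31137 = ((39 + 23/3) + 432) + 31137 = (140/3 + 432) + 31137 = 1436/3 + 31137 = 94847/3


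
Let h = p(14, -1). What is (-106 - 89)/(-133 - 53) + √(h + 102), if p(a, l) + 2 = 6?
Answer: 65/62 + √106 ≈ 11.344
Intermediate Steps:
p(a, l) = 4 (p(a, l) = -2 + 6 = 4)
h = 4
(-106 - 89)/(-133 - 53) + √(h + 102) = (-106 - 89)/(-133 - 53) + √(4 + 102) = -195/(-186) + √106 = -195*(-1/186) + √106 = 65/62 + √106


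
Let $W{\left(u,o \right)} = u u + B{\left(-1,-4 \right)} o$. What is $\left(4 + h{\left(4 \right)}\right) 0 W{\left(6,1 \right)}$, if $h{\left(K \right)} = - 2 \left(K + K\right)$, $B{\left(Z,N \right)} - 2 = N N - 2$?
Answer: $0$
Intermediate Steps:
$B{\left(Z,N \right)} = N^{2}$ ($B{\left(Z,N \right)} = 2 + \left(N N - 2\right) = 2 + \left(N^{2} - 2\right) = 2 + \left(-2 + N^{2}\right) = N^{2}$)
$h{\left(K \right)} = - 4 K$ ($h{\left(K \right)} = - 2 \cdot 2 K = - 4 K$)
$W{\left(u,o \right)} = u^{2} + 16 o$ ($W{\left(u,o \right)} = u u + \left(-4\right)^{2} o = u^{2} + 16 o$)
$\left(4 + h{\left(4 \right)}\right) 0 W{\left(6,1 \right)} = \left(4 - 16\right) 0 \left(6^{2} + 16 \cdot 1\right) = \left(4 - 16\right) 0 \left(36 + 16\right) = \left(-12\right) 0 \cdot 52 = 0 \cdot 52 = 0$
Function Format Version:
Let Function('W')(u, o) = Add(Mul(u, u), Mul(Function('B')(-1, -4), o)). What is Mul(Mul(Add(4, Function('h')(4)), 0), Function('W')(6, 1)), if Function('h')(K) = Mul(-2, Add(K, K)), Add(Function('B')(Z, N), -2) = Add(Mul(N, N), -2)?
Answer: 0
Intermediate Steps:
Function('B')(Z, N) = Pow(N, 2) (Function('B')(Z, N) = Add(2, Add(Mul(N, N), -2)) = Add(2, Add(Pow(N, 2), -2)) = Add(2, Add(-2, Pow(N, 2))) = Pow(N, 2))
Function('h')(K) = Mul(-4, K) (Function('h')(K) = Mul(-2, Mul(2, K)) = Mul(-4, K))
Function('W')(u, o) = Add(Pow(u, 2), Mul(16, o)) (Function('W')(u, o) = Add(Mul(u, u), Mul(Pow(-4, 2), o)) = Add(Pow(u, 2), Mul(16, o)))
Mul(Mul(Add(4, Function('h')(4)), 0), Function('W')(6, 1)) = Mul(Mul(Add(4, Mul(-4, 4)), 0), Add(Pow(6, 2), Mul(16, 1))) = Mul(Mul(Add(4, -16), 0), Add(36, 16)) = Mul(Mul(-12, 0), 52) = Mul(0, 52) = 0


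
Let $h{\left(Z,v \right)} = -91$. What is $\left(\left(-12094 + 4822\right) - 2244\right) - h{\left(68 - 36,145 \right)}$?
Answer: $-9425$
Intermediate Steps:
$\left(\left(-12094 + 4822\right) - 2244\right) - h{\left(68 - 36,145 \right)} = \left(\left(-12094 + 4822\right) - 2244\right) - -91 = \left(-7272 - 2244\right) + 91 = -9516 + 91 = -9425$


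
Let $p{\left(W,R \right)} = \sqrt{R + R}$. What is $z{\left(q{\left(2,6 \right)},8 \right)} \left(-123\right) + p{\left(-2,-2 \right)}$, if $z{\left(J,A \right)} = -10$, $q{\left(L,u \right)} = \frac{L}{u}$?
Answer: $1230 + 2 i \approx 1230.0 + 2.0 i$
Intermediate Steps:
$p{\left(W,R \right)} = \sqrt{2} \sqrt{R}$ ($p{\left(W,R \right)} = \sqrt{2 R} = \sqrt{2} \sqrt{R}$)
$z{\left(q{\left(2,6 \right)},8 \right)} \left(-123\right) + p{\left(-2,-2 \right)} = \left(-10\right) \left(-123\right) + \sqrt{2} \sqrt{-2} = 1230 + \sqrt{2} i \sqrt{2} = 1230 + 2 i$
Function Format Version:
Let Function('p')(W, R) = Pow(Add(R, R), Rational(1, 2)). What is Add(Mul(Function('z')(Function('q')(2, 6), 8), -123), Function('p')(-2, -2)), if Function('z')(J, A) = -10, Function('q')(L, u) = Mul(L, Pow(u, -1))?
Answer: Add(1230, Mul(2, I)) ≈ Add(1230.0, Mul(2.0000, I))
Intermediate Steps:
Function('p')(W, R) = Mul(Pow(2, Rational(1, 2)), Pow(R, Rational(1, 2))) (Function('p')(W, R) = Pow(Mul(2, R), Rational(1, 2)) = Mul(Pow(2, Rational(1, 2)), Pow(R, Rational(1, 2))))
Add(Mul(Function('z')(Function('q')(2, 6), 8), -123), Function('p')(-2, -2)) = Add(Mul(-10, -123), Mul(Pow(2, Rational(1, 2)), Pow(-2, Rational(1, 2)))) = Add(1230, Mul(Pow(2, Rational(1, 2)), Mul(I, Pow(2, Rational(1, 2))))) = Add(1230, Mul(2, I))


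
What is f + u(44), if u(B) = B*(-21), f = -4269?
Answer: -5193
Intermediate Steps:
u(B) = -21*B
f + u(44) = -4269 - 21*44 = -4269 - 924 = -5193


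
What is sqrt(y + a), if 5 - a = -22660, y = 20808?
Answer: sqrt(43473) ≈ 208.50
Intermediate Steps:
a = 22665 (a = 5 - 1*(-22660) = 5 + 22660 = 22665)
sqrt(y + a) = sqrt(20808 + 22665) = sqrt(43473)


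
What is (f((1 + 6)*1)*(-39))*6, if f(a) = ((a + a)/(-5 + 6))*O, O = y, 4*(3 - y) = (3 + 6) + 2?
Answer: -819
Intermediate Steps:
y = 1/4 (y = 3 - ((3 + 6) + 2)/4 = 3 - (9 + 2)/4 = 3 - 1/4*11 = 3 - 11/4 = 1/4 ≈ 0.25000)
O = 1/4 ≈ 0.25000
f(a) = a/2 (f(a) = ((a + a)/(-5 + 6))*(1/4) = ((2*a)/1)*(1/4) = ((2*a)*1)*(1/4) = (2*a)*(1/4) = a/2)
(f((1 + 6)*1)*(-39))*6 = ((((1 + 6)*1)/2)*(-39))*6 = (((7*1)/2)*(-39))*6 = (((1/2)*7)*(-39))*6 = ((7/2)*(-39))*6 = -273/2*6 = -819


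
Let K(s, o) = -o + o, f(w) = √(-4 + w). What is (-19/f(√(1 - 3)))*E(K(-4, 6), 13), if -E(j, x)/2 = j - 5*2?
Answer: -380/√(-4 + I*√2) ≈ -31.197 + 181.83*I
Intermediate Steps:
K(s, o) = 0
E(j, x) = 20 - 2*j (E(j, x) = -2*(j - 5*2) = -2*(j - 10) = -2*(-10 + j) = 20 - 2*j)
(-19/f(√(1 - 3)))*E(K(-4, 6), 13) = (-19/√(-4 + √(1 - 3)))*(20 - 2*0) = (-19/√(-4 + √(-2)))*(20 + 0) = -19/√(-4 + I*√2)*20 = -380/√(-4 + I*√2)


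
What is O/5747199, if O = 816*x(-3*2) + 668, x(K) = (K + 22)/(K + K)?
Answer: -140/1915733 ≈ -7.3079e-5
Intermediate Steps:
x(K) = (22 + K)/(2*K) (x(K) = (22 + K)/((2*K)) = (22 + K)*(1/(2*K)) = (22 + K)/(2*K))
O = -420 (O = 816*((22 - 3*2)/(2*((-3*2)))) + 668 = 816*((1/2)*(22 - 6)/(-6)) + 668 = 816*((1/2)*(-1/6)*16) + 668 = 816*(-4/3) + 668 = -1088 + 668 = -420)
O/5747199 = -420/5747199 = -420*1/5747199 = -140/1915733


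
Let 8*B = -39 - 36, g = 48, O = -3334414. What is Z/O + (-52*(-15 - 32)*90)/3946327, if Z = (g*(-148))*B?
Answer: 235306162620/6579343998689 ≈ 0.035764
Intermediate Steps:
B = -75/8 (B = (-39 - 36)/8 = (1/8)*(-75) = -75/8 ≈ -9.3750)
Z = 66600 (Z = (48*(-148))*(-75/8) = -7104*(-75/8) = 66600)
Z/O + (-52*(-15 - 32)*90)/3946327 = 66600/(-3334414) + (-52*(-15 - 32)*90)/3946327 = 66600*(-1/3334414) + (-52*(-47)*90)*(1/3946327) = -33300/1667207 + (2444*90)*(1/3946327) = -33300/1667207 + 219960*(1/3946327) = -33300/1667207 + 219960/3946327 = 235306162620/6579343998689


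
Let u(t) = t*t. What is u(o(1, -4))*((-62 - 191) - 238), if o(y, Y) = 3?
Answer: -4419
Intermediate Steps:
u(t) = t**2
u(o(1, -4))*((-62 - 191) - 238) = 3**2*((-62 - 191) - 238) = 9*(-253 - 238) = 9*(-491) = -4419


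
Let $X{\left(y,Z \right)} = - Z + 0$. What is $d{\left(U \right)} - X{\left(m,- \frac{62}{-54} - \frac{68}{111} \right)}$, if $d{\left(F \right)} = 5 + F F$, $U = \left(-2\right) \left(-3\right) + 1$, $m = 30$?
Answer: $\frac{54481}{999} \approx 54.536$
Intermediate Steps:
$X{\left(y,Z \right)} = - Z$
$U = 7$ ($U = 6 + 1 = 7$)
$d{\left(F \right)} = 5 + F^{2}$
$d{\left(U \right)} - X{\left(m,- \frac{62}{-54} - \frac{68}{111} \right)} = \left(5 + 7^{2}\right) - - (- \frac{62}{-54} - \frac{68}{111}) = \left(5 + 49\right) - - (\left(-62\right) \left(- \frac{1}{54}\right) - \frac{68}{111}) = 54 - - (\frac{31}{27} - \frac{68}{111}) = 54 - \left(-1\right) \frac{535}{999} = 54 - - \frac{535}{999} = 54 + \frac{535}{999} = \frac{54481}{999}$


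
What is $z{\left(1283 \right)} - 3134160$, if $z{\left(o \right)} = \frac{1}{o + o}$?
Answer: $- \frac{8042254559}{2566} \approx -3.1342 \cdot 10^{6}$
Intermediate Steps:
$z{\left(o \right)} = \frac{1}{2 o}$
$z{\left(1283 \right)} - 3134160 = \frac{1}{2 \cdot 1283} - 3134160 = \frac{1}{2} \cdot \frac{1}{1283} - 3134160 = \frac{1}{2566} - 3134160 = - \frac{8042254559}{2566}$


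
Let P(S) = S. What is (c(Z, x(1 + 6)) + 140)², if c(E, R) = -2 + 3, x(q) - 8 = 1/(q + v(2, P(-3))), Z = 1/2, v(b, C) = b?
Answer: 19881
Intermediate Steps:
Z = ½ ≈ 0.50000
x(q) = 8 + 1/(2 + q) (x(q) = 8 + 1/(q + 2) = 8 + 1/(2 + q))
c(E, R) = 1
(c(Z, x(1 + 6)) + 140)² = (1 + 140)² = 141² = 19881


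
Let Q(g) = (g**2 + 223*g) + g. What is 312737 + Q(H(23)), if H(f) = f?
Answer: 318418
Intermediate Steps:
Q(g) = g**2 + 224*g
312737 + Q(H(23)) = 312737 + 23*(224 + 23) = 312737 + 23*247 = 312737 + 5681 = 318418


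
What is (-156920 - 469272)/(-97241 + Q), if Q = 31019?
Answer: 313096/33111 ≈ 9.4559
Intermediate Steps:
(-156920 - 469272)/(-97241 + Q) = (-156920 - 469272)/(-97241 + 31019) = -626192/(-66222) = -626192*(-1/66222) = 313096/33111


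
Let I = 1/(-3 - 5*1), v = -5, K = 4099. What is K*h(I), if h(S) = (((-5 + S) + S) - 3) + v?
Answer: -217247/4 ≈ -54312.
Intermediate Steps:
I = -1/8 (I = 1/(-3 - 5) = 1/(-8) = -1/8 ≈ -0.12500)
h(S) = -13 + 2*S (h(S) = (((-5 + S) + S) - 3) - 5 = ((-5 + 2*S) - 3) - 5 = (-8 + 2*S) - 5 = -13 + 2*S)
K*h(I) = 4099*(-13 + 2*(-1/8)) = 4099*(-13 - 1/4) = 4099*(-53/4) = -217247/4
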